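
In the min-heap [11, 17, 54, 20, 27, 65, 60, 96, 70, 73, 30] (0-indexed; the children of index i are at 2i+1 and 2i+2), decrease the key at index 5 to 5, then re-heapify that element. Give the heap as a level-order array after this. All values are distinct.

[5, 17, 11, 20, 27, 54, 60, 96, 70, 73, 30]

set index 5 from 65 to 5 → [11, 17, 54, 20, 27, 5, 60, 96, 70, 73, 30]
5 < parent 54 at index 2, swap → [11, 17, 5, 20, 27, 54, 60, 96, 70, 73, 30]
5 < parent 11 at index 0, swap → [5, 17, 11, 20, 27, 54, 60, 96, 70, 73, 30]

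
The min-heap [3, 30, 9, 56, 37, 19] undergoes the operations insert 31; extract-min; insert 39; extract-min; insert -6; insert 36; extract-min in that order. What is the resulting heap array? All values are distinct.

insert 31:
  append 31 at index 6 → [3, 30, 9, 56, 37, 19, 31] (no swap needed)
extract-min → returns 3:
  remove root 3; move last element 31 to root → [31, 30, 9, 56, 37, 19]
  31 vs smaller child 9 at index 2, swap → [9, 30, 31, 56, 37, 19]
  31 vs only child 19 at index 5, swap → [9, 30, 19, 56, 37, 31]
insert 39:
  append 39 at index 6 → [9, 30, 19, 56, 37, 31, 39] (no swap needed)
extract-min → returns 9:
  remove root 9; move last element 39 to root → [39, 30, 19, 56, 37, 31]
  39 vs smaller child 19 at index 2, swap → [19, 30, 39, 56, 37, 31]
  39 vs only child 31 at index 5, swap → [19, 30, 31, 56, 37, 39]
insert -6:
  append -6 at index 6 → [19, 30, 31, 56, 37, 39, -6]
  -6 < parent 31 at index 2, swap → [19, 30, -6, 56, 37, 39, 31]
  -6 < parent 19 at index 0, swap → [-6, 30, 19, 56, 37, 39, 31]
insert 36:
  append 36 at index 7 → [-6, 30, 19, 56, 37, 39, 31, 36]
  36 < parent 56 at index 3, swap → [-6, 30, 19, 36, 37, 39, 31, 56]
extract-min → returns -6:
  remove root -6; move last element 56 to root → [56, 30, 19, 36, 37, 39, 31]
  56 vs smaller child 19 at index 2, swap → [19, 30, 56, 36, 37, 39, 31]
  56 vs smaller child 31 at index 6, swap → [19, 30, 31, 36, 37, 39, 56]

[19, 30, 31, 36, 37, 39, 56]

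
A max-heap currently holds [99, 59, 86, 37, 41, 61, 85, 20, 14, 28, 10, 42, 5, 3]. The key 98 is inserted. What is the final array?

append 98 at index 14 → [99, 59, 86, 37, 41, 61, 85, 20, 14, 28, 10, 42, 5, 3, 98]
98 > parent 85 at index 6, swap → [99, 59, 86, 37, 41, 61, 98, 20, 14, 28, 10, 42, 5, 3, 85]
98 > parent 86 at index 2, swap → [99, 59, 98, 37, 41, 61, 86, 20, 14, 28, 10, 42, 5, 3, 85]

[99, 59, 98, 37, 41, 61, 86, 20, 14, 28, 10, 42, 5, 3, 85]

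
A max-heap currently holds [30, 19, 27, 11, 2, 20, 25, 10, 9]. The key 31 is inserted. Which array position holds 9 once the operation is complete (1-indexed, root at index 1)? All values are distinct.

append 31 at index 10 → [30, 19, 27, 11, 2, 20, 25, 10, 9, 31]
31 > parent 2 at index 5, swap → [30, 19, 27, 11, 31, 20, 25, 10, 9, 2]
31 > parent 19 at index 2, swap → [30, 31, 27, 11, 19, 20, 25, 10, 9, 2]
31 > parent 30 at index 1, swap → [31, 30, 27, 11, 19, 20, 25, 10, 9, 2]
resulting array: [31, 30, 27, 11, 19, 20, 25, 10, 9, 2]

9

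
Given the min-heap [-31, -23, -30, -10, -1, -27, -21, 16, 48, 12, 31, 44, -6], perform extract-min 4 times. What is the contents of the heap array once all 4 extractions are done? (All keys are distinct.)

[-21, -10, -6, 16, -1, 12, 44, 31, 48]

extract-min #1 returns -31:
  remove root -31; move last element -6 to root → [-6, -23, -30, -10, -1, -27, -21, 16, 48, 12, 31, 44]
  -6 vs smaller child -30 at index 2, swap → [-30, -23, -6, -10, -1, -27, -21, 16, 48, 12, 31, 44]
  -6 vs smaller child -27 at index 5, swap → [-30, -23, -27, -10, -1, -6, -21, 16, 48, 12, 31, 44]
extract-min #2 returns -30:
  remove root -30; move last element 44 to root → [44, -23, -27, -10, -1, -6, -21, 16, 48, 12, 31]
  44 vs smaller child -27 at index 2, swap → [-27, -23, 44, -10, -1, -6, -21, 16, 48, 12, 31]
  44 vs smaller child -21 at index 6, swap → [-27, -23, -21, -10, -1, -6, 44, 16, 48, 12, 31]
extract-min #3 returns -27:
  remove root -27; move last element 31 to root → [31, -23, -21, -10, -1, -6, 44, 16, 48, 12]
  31 vs smaller child -23 at index 1, swap → [-23, 31, -21, -10, -1, -6, 44, 16, 48, 12]
  31 vs smaller child -10 at index 3, swap → [-23, -10, -21, 31, -1, -6, 44, 16, 48, 12]
  31 vs smaller child 16 at index 7, swap → [-23, -10, -21, 16, -1, -6, 44, 31, 48, 12]
extract-min #4 returns -23:
  remove root -23; move last element 12 to root → [12, -10, -21, 16, -1, -6, 44, 31, 48]
  12 vs smaller child -21 at index 2, swap → [-21, -10, 12, 16, -1, -6, 44, 31, 48]
  12 vs smaller child -6 at index 5, swap → [-21, -10, -6, 16, -1, 12, 44, 31, 48]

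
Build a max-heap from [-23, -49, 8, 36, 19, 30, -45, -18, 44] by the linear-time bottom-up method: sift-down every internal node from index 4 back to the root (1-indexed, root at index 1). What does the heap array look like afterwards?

[44, 36, 30, -18, 19, 8, -45, -23, -49]

sift down from index 4:
  36 vs larger child 44 at index 9, swap → [-23, -49, 8, 44, 19, 30, -45, -18, 36]
sift down from index 3:
  8 vs larger child 30 at index 6, swap → [-23, -49, 30, 44, 19, 8, -45, -18, 36]
sift down from index 2:
  -49 vs larger child 44 at index 4, swap → [-23, 44, 30, -49, 19, 8, -45, -18, 36]
  -49 vs larger child 36 at index 9, swap → [-23, 44, 30, 36, 19, 8, -45, -18, -49]
sift down from index 1:
  -23 vs larger child 44 at index 2, swap → [44, -23, 30, 36, 19, 8, -45, -18, -49]
  -23 vs larger child 36 at index 4, swap → [44, 36, 30, -23, 19, 8, -45, -18, -49]
  -23 vs larger child -18 at index 8, swap → [44, 36, 30, -18, 19, 8, -45, -23, -49]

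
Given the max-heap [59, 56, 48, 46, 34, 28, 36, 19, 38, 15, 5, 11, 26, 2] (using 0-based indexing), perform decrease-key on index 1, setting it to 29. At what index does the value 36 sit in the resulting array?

set index 1 from 56 to 29 → [59, 29, 48, 46, 34, 28, 36, 19, 38, 15, 5, 11, 26, 2]
29 vs larger child 46 at index 3, swap → [59, 46, 48, 29, 34, 28, 36, 19, 38, 15, 5, 11, 26, 2]
29 vs larger child 38 at index 8, swap → [59, 46, 48, 38, 34, 28, 36, 19, 29, 15, 5, 11, 26, 2]
resulting array: [59, 46, 48, 38, 34, 28, 36, 19, 29, 15, 5, 11, 26, 2]

6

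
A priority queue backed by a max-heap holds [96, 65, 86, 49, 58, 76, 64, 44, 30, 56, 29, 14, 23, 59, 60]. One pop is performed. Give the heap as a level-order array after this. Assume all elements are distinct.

remove root 96; move last element 60 to root → [60, 65, 86, 49, 58, 76, 64, 44, 30, 56, 29, 14, 23, 59]
60 vs larger child 86 at index 2, swap → [86, 65, 60, 49, 58, 76, 64, 44, 30, 56, 29, 14, 23, 59]
60 vs larger child 76 at index 5, swap → [86, 65, 76, 49, 58, 60, 64, 44, 30, 56, 29, 14, 23, 59]

[86, 65, 76, 49, 58, 60, 64, 44, 30, 56, 29, 14, 23, 59]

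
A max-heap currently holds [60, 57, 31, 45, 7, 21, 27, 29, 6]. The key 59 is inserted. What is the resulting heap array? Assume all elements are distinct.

append 59 at index 9 → [60, 57, 31, 45, 7, 21, 27, 29, 6, 59]
59 > parent 7 at index 4, swap → [60, 57, 31, 45, 59, 21, 27, 29, 6, 7]
59 > parent 57 at index 1, swap → [60, 59, 31, 45, 57, 21, 27, 29, 6, 7]

[60, 59, 31, 45, 57, 21, 27, 29, 6, 7]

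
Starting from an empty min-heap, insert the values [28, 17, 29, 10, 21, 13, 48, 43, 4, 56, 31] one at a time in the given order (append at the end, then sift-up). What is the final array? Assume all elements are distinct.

[4, 10, 13, 17, 21, 29, 48, 43, 28, 56, 31]

Insert 28:
  append 28 at index 0 → [28] (no swap needed)
Insert 17:
  append 17 at index 1 → [28, 17]
  17 < parent 28 at index 0, swap → [17, 28]
Insert 29:
  append 29 at index 2 → [17, 28, 29] (no swap needed)
Insert 10:
  append 10 at index 3 → [17, 28, 29, 10]
  10 < parent 28 at index 1, swap → [17, 10, 29, 28]
  10 < parent 17 at index 0, swap → [10, 17, 29, 28]
Insert 21:
  append 21 at index 4 → [10, 17, 29, 28, 21] (no swap needed)
Insert 13:
  append 13 at index 5 → [10, 17, 29, 28, 21, 13]
  13 < parent 29 at index 2, swap → [10, 17, 13, 28, 21, 29]
Insert 48:
  append 48 at index 6 → [10, 17, 13, 28, 21, 29, 48] (no swap needed)
Insert 43:
  append 43 at index 7 → [10, 17, 13, 28, 21, 29, 48, 43] (no swap needed)
Insert 4:
  append 4 at index 8 → [10, 17, 13, 28, 21, 29, 48, 43, 4]
  4 < parent 28 at index 3, swap → [10, 17, 13, 4, 21, 29, 48, 43, 28]
  4 < parent 17 at index 1, swap → [10, 4, 13, 17, 21, 29, 48, 43, 28]
  4 < parent 10 at index 0, swap → [4, 10, 13, 17, 21, 29, 48, 43, 28]
Insert 56:
  append 56 at index 9 → [4, 10, 13, 17, 21, 29, 48, 43, 28, 56] (no swap needed)
Insert 31:
  append 31 at index 10 → [4, 10, 13, 17, 21, 29, 48, 43, 28, 56, 31] (no swap needed)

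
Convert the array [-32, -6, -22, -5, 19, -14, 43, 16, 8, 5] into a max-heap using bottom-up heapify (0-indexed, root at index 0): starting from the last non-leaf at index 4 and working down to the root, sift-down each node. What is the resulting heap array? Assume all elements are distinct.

sift down from index 4: already satisfies heap property
sift down from index 3:
  -5 vs larger child 16 at index 7, swap → [-32, -6, -22, 16, 19, -14, 43, -5, 8, 5]
sift down from index 2:
  -22 vs larger child 43 at index 6, swap → [-32, -6, 43, 16, 19, -14, -22, -5, 8, 5]
sift down from index 1:
  -6 vs larger child 19 at index 4, swap → [-32, 19, 43, 16, -6, -14, -22, -5, 8, 5]
  -6 vs only child 5 at index 9, swap → [-32, 19, 43, 16, 5, -14, -22, -5, 8, -6]
sift down from index 0:
  -32 vs larger child 43 at index 2, swap → [43, 19, -32, 16, 5, -14, -22, -5, 8, -6]
  -32 vs larger child -14 at index 5, swap → [43, 19, -14, 16, 5, -32, -22, -5, 8, -6]

[43, 19, -14, 16, 5, -32, -22, -5, 8, -6]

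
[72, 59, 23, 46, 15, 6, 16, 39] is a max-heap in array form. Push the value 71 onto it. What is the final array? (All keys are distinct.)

[72, 71, 23, 59, 15, 6, 16, 39, 46]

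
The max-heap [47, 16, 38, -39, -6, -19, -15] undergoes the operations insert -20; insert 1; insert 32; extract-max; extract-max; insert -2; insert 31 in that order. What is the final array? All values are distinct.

insert -20:
  append -20 at index 7 → [47, 16, 38, -39, -6, -19, -15, -20]
  -20 > parent -39 at index 3, swap → [47, 16, 38, -20, -6, -19, -15, -39]
insert 1:
  append 1 at index 8 → [47, 16, 38, -20, -6, -19, -15, -39, 1]
  1 > parent -20 at index 3, swap → [47, 16, 38, 1, -6, -19, -15, -39, -20]
insert 32:
  append 32 at index 9 → [47, 16, 38, 1, -6, -19, -15, -39, -20, 32]
  32 > parent -6 at index 4, swap → [47, 16, 38, 1, 32, -19, -15, -39, -20, -6]
  32 > parent 16 at index 1, swap → [47, 32, 38, 1, 16, -19, -15, -39, -20, -6]
extract-max → returns 47:
  remove root 47; move last element -6 to root → [-6, 32, 38, 1, 16, -19, -15, -39, -20]
  -6 vs larger child 38 at index 2, swap → [38, 32, -6, 1, 16, -19, -15, -39, -20]
extract-max → returns 38:
  remove root 38; move last element -20 to root → [-20, 32, -6, 1, 16, -19, -15, -39]
  -20 vs larger child 32 at index 1, swap → [32, -20, -6, 1, 16, -19, -15, -39]
  -20 vs larger child 16 at index 4, swap → [32, 16, -6, 1, -20, -19, -15, -39]
insert -2:
  append -2 at index 8 → [32, 16, -6, 1, -20, -19, -15, -39, -2] (no swap needed)
insert 31:
  append 31 at index 9 → [32, 16, -6, 1, -20, -19, -15, -39, -2, 31]
  31 > parent -20 at index 4, swap → [32, 16, -6, 1, 31, -19, -15, -39, -2, -20]
  31 > parent 16 at index 1, swap → [32, 31, -6, 1, 16, -19, -15, -39, -2, -20]

[32, 31, -6, 1, 16, -19, -15, -39, -2, -20]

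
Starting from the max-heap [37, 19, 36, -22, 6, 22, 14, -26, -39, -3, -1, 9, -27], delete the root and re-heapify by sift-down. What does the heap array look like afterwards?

[36, 19, 22, -22, 6, 9, 14, -26, -39, -3, -1, -27]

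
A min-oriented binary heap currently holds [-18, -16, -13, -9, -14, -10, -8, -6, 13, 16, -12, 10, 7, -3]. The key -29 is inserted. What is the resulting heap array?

[-29, -16, -18, -9, -14, -10, -13, -6, 13, 16, -12, 10, 7, -3, -8]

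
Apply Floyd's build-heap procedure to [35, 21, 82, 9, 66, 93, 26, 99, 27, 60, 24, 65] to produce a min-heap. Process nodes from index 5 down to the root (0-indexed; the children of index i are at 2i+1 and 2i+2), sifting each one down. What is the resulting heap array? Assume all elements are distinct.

sift down from index 5:
  93 vs only child 65 at index 11, swap → [35, 21, 82, 9, 66, 65, 26, 99, 27, 60, 24, 93]
sift down from index 4:
  66 vs smaller child 24 at index 10, swap → [35, 21, 82, 9, 24, 65, 26, 99, 27, 60, 66, 93]
sift down from index 3: already satisfies heap property
sift down from index 2:
  82 vs smaller child 26 at index 6, swap → [35, 21, 26, 9, 24, 65, 82, 99, 27, 60, 66, 93]
sift down from index 1:
  21 vs smaller child 9 at index 3, swap → [35, 9, 26, 21, 24, 65, 82, 99, 27, 60, 66, 93]
sift down from index 0:
  35 vs smaller child 9 at index 1, swap → [9, 35, 26, 21, 24, 65, 82, 99, 27, 60, 66, 93]
  35 vs smaller child 21 at index 3, swap → [9, 21, 26, 35, 24, 65, 82, 99, 27, 60, 66, 93]
  35 vs smaller child 27 at index 8, swap → [9, 21, 26, 27, 24, 65, 82, 99, 35, 60, 66, 93]

[9, 21, 26, 27, 24, 65, 82, 99, 35, 60, 66, 93]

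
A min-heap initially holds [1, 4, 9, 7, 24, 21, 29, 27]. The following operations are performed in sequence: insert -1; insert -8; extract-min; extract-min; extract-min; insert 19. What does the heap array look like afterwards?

insert -1:
  append -1 at index 8 → [1, 4, 9, 7, 24, 21, 29, 27, -1]
  -1 < parent 7 at index 3, swap → [1, 4, 9, -1, 24, 21, 29, 27, 7]
  -1 < parent 4 at index 1, swap → [1, -1, 9, 4, 24, 21, 29, 27, 7]
  -1 < parent 1 at index 0, swap → [-1, 1, 9, 4, 24, 21, 29, 27, 7]
insert -8:
  append -8 at index 9 → [-1, 1, 9, 4, 24, 21, 29, 27, 7, -8]
  -8 < parent 24 at index 4, swap → [-1, 1, 9, 4, -8, 21, 29, 27, 7, 24]
  -8 < parent 1 at index 1, swap → [-1, -8, 9, 4, 1, 21, 29, 27, 7, 24]
  -8 < parent -1 at index 0, swap → [-8, -1, 9, 4, 1, 21, 29, 27, 7, 24]
extract-min → returns -8:
  remove root -8; move last element 24 to root → [24, -1, 9, 4, 1, 21, 29, 27, 7]
  24 vs smaller child -1 at index 1, swap → [-1, 24, 9, 4, 1, 21, 29, 27, 7]
  24 vs smaller child 1 at index 4, swap → [-1, 1, 9, 4, 24, 21, 29, 27, 7]
extract-min → returns -1:
  remove root -1; move last element 7 to root → [7, 1, 9, 4, 24, 21, 29, 27]
  7 vs smaller child 1 at index 1, swap → [1, 7, 9, 4, 24, 21, 29, 27]
  7 vs smaller child 4 at index 3, swap → [1, 4, 9, 7, 24, 21, 29, 27]
extract-min → returns 1:
  remove root 1; move last element 27 to root → [27, 4, 9, 7, 24, 21, 29]
  27 vs smaller child 4 at index 1, swap → [4, 27, 9, 7, 24, 21, 29]
  27 vs smaller child 7 at index 3, swap → [4, 7, 9, 27, 24, 21, 29]
insert 19:
  append 19 at index 7 → [4, 7, 9, 27, 24, 21, 29, 19]
  19 < parent 27 at index 3, swap → [4, 7, 9, 19, 24, 21, 29, 27]

[4, 7, 9, 19, 24, 21, 29, 27]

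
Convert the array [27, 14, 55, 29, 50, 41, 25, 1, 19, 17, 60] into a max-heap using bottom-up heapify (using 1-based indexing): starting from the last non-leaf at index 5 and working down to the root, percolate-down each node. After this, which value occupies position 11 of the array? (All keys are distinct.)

14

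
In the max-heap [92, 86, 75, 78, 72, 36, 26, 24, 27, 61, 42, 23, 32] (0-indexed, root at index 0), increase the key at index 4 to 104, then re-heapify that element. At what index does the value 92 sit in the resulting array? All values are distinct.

1

set index 4 from 72 to 104 → [92, 86, 75, 78, 104, 36, 26, 24, 27, 61, 42, 23, 32]
104 > parent 86 at index 1, swap → [92, 104, 75, 78, 86, 36, 26, 24, 27, 61, 42, 23, 32]
104 > parent 92 at index 0, swap → [104, 92, 75, 78, 86, 36, 26, 24, 27, 61, 42, 23, 32]
resulting array: [104, 92, 75, 78, 86, 36, 26, 24, 27, 61, 42, 23, 32]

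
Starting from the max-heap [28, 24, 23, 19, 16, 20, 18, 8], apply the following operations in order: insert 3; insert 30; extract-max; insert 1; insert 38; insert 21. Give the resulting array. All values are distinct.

[38, 28, 23, 19, 24, 21, 18, 8, 3, 1, 16, 20]

insert 3:
  append 3 at index 8 → [28, 24, 23, 19, 16, 20, 18, 8, 3] (no swap needed)
insert 30:
  append 30 at index 9 → [28, 24, 23, 19, 16, 20, 18, 8, 3, 30]
  30 > parent 16 at index 4, swap → [28, 24, 23, 19, 30, 20, 18, 8, 3, 16]
  30 > parent 24 at index 1, swap → [28, 30, 23, 19, 24, 20, 18, 8, 3, 16]
  30 > parent 28 at index 0, swap → [30, 28, 23, 19, 24, 20, 18, 8, 3, 16]
extract-max → returns 30:
  remove root 30; move last element 16 to root → [16, 28, 23, 19, 24, 20, 18, 8, 3]
  16 vs larger child 28 at index 1, swap → [28, 16, 23, 19, 24, 20, 18, 8, 3]
  16 vs larger child 24 at index 4, swap → [28, 24, 23, 19, 16, 20, 18, 8, 3]
insert 1:
  append 1 at index 9 → [28, 24, 23, 19, 16, 20, 18, 8, 3, 1] (no swap needed)
insert 38:
  append 38 at index 10 → [28, 24, 23, 19, 16, 20, 18, 8, 3, 1, 38]
  38 > parent 16 at index 4, swap → [28, 24, 23, 19, 38, 20, 18, 8, 3, 1, 16]
  38 > parent 24 at index 1, swap → [28, 38, 23, 19, 24, 20, 18, 8, 3, 1, 16]
  38 > parent 28 at index 0, swap → [38, 28, 23, 19, 24, 20, 18, 8, 3, 1, 16]
insert 21:
  append 21 at index 11 → [38, 28, 23, 19, 24, 20, 18, 8, 3, 1, 16, 21]
  21 > parent 20 at index 5, swap → [38, 28, 23, 19, 24, 21, 18, 8, 3, 1, 16, 20]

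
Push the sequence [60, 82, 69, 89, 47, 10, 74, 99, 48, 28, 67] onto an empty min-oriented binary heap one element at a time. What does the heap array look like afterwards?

Insert 60:
  append 60 at index 0 → [60] (no swap needed)
Insert 82:
  append 82 at index 1 → [60, 82] (no swap needed)
Insert 69:
  append 69 at index 2 → [60, 82, 69] (no swap needed)
Insert 89:
  append 89 at index 3 → [60, 82, 69, 89] (no swap needed)
Insert 47:
  append 47 at index 4 → [60, 82, 69, 89, 47]
  47 < parent 82 at index 1, swap → [60, 47, 69, 89, 82]
  47 < parent 60 at index 0, swap → [47, 60, 69, 89, 82]
Insert 10:
  append 10 at index 5 → [47, 60, 69, 89, 82, 10]
  10 < parent 69 at index 2, swap → [47, 60, 10, 89, 82, 69]
  10 < parent 47 at index 0, swap → [10, 60, 47, 89, 82, 69]
Insert 74:
  append 74 at index 6 → [10, 60, 47, 89, 82, 69, 74] (no swap needed)
Insert 99:
  append 99 at index 7 → [10, 60, 47, 89, 82, 69, 74, 99] (no swap needed)
Insert 48:
  append 48 at index 8 → [10, 60, 47, 89, 82, 69, 74, 99, 48]
  48 < parent 89 at index 3, swap → [10, 60, 47, 48, 82, 69, 74, 99, 89]
  48 < parent 60 at index 1, swap → [10, 48, 47, 60, 82, 69, 74, 99, 89]
Insert 28:
  append 28 at index 9 → [10, 48, 47, 60, 82, 69, 74, 99, 89, 28]
  28 < parent 82 at index 4, swap → [10, 48, 47, 60, 28, 69, 74, 99, 89, 82]
  28 < parent 48 at index 1, swap → [10, 28, 47, 60, 48, 69, 74, 99, 89, 82]
Insert 67:
  append 67 at index 10 → [10, 28, 47, 60, 48, 69, 74, 99, 89, 82, 67] (no swap needed)

[10, 28, 47, 60, 48, 69, 74, 99, 89, 82, 67]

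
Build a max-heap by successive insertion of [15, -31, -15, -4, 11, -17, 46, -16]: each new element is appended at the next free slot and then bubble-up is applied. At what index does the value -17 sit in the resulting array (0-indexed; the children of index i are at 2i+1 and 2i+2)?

5

Insert 15:
  append 15 at index 0 → [15] (no swap needed)
Insert -31:
  append -31 at index 1 → [15, -31] (no swap needed)
Insert -15:
  append -15 at index 2 → [15, -31, -15] (no swap needed)
Insert -4:
  append -4 at index 3 → [15, -31, -15, -4]
  -4 > parent -31 at index 1, swap → [15, -4, -15, -31]
Insert 11:
  append 11 at index 4 → [15, -4, -15, -31, 11]
  11 > parent -4 at index 1, swap → [15, 11, -15, -31, -4]
Insert -17:
  append -17 at index 5 → [15, 11, -15, -31, -4, -17] (no swap needed)
Insert 46:
  append 46 at index 6 → [15, 11, -15, -31, -4, -17, 46]
  46 > parent -15 at index 2, swap → [15, 11, 46, -31, -4, -17, -15]
  46 > parent 15 at index 0, swap → [46, 11, 15, -31, -4, -17, -15]
Insert -16:
  append -16 at index 7 → [46, 11, 15, -31, -4, -17, -15, -16]
  -16 > parent -31 at index 3, swap → [46, 11, 15, -16, -4, -17, -15, -31]
resulting array: [46, 11, 15, -16, -4, -17, -15, -31]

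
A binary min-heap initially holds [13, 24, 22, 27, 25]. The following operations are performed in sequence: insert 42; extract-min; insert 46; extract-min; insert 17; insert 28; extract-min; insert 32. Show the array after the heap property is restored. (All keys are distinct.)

[24, 25, 28, 27, 46, 42, 32]

insert 42:
  append 42 at index 5 → [13, 24, 22, 27, 25, 42] (no swap needed)
extract-min → returns 13:
  remove root 13; move last element 42 to root → [42, 24, 22, 27, 25]
  42 vs smaller child 22 at index 2, swap → [22, 24, 42, 27, 25]
insert 46:
  append 46 at index 5 → [22, 24, 42, 27, 25, 46] (no swap needed)
extract-min → returns 22:
  remove root 22; move last element 46 to root → [46, 24, 42, 27, 25]
  46 vs smaller child 24 at index 1, swap → [24, 46, 42, 27, 25]
  46 vs smaller child 25 at index 4, swap → [24, 25, 42, 27, 46]
insert 17:
  append 17 at index 5 → [24, 25, 42, 27, 46, 17]
  17 < parent 42 at index 2, swap → [24, 25, 17, 27, 46, 42]
  17 < parent 24 at index 0, swap → [17, 25, 24, 27, 46, 42]
insert 28:
  append 28 at index 6 → [17, 25, 24, 27, 46, 42, 28] (no swap needed)
extract-min → returns 17:
  remove root 17; move last element 28 to root → [28, 25, 24, 27, 46, 42]
  28 vs smaller child 24 at index 2, swap → [24, 25, 28, 27, 46, 42]
insert 32:
  append 32 at index 6 → [24, 25, 28, 27, 46, 42, 32] (no swap needed)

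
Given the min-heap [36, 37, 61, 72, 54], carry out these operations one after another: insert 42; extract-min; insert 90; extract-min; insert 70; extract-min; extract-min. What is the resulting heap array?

insert 42:
  append 42 at index 5 → [36, 37, 61, 72, 54, 42]
  42 < parent 61 at index 2, swap → [36, 37, 42, 72, 54, 61]
extract-min → returns 36:
  remove root 36; move last element 61 to root → [61, 37, 42, 72, 54]
  61 vs smaller child 37 at index 1, swap → [37, 61, 42, 72, 54]
  61 vs smaller child 54 at index 4, swap → [37, 54, 42, 72, 61]
insert 90:
  append 90 at index 5 → [37, 54, 42, 72, 61, 90] (no swap needed)
extract-min → returns 37:
  remove root 37; move last element 90 to root → [90, 54, 42, 72, 61]
  90 vs smaller child 42 at index 2, swap → [42, 54, 90, 72, 61]
insert 70:
  append 70 at index 5 → [42, 54, 90, 72, 61, 70]
  70 < parent 90 at index 2, swap → [42, 54, 70, 72, 61, 90]
extract-min → returns 42:
  remove root 42; move last element 90 to root → [90, 54, 70, 72, 61]
  90 vs smaller child 54 at index 1, swap → [54, 90, 70, 72, 61]
  90 vs smaller child 61 at index 4, swap → [54, 61, 70, 72, 90]
extract-min → returns 54:
  remove root 54; move last element 90 to root → [90, 61, 70, 72]
  90 vs smaller child 61 at index 1, swap → [61, 90, 70, 72]
  90 vs only child 72 at index 3, swap → [61, 72, 70, 90]

[61, 72, 70, 90]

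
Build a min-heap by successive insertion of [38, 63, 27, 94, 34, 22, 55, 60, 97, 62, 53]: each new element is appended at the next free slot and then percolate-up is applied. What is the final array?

Insert 38:
  append 38 at index 0 → [38] (no swap needed)
Insert 63:
  append 63 at index 1 → [38, 63] (no swap needed)
Insert 27:
  append 27 at index 2 → [38, 63, 27]
  27 < parent 38 at index 0, swap → [27, 63, 38]
Insert 94:
  append 94 at index 3 → [27, 63, 38, 94] (no swap needed)
Insert 34:
  append 34 at index 4 → [27, 63, 38, 94, 34]
  34 < parent 63 at index 1, swap → [27, 34, 38, 94, 63]
Insert 22:
  append 22 at index 5 → [27, 34, 38, 94, 63, 22]
  22 < parent 38 at index 2, swap → [27, 34, 22, 94, 63, 38]
  22 < parent 27 at index 0, swap → [22, 34, 27, 94, 63, 38]
Insert 55:
  append 55 at index 6 → [22, 34, 27, 94, 63, 38, 55] (no swap needed)
Insert 60:
  append 60 at index 7 → [22, 34, 27, 94, 63, 38, 55, 60]
  60 < parent 94 at index 3, swap → [22, 34, 27, 60, 63, 38, 55, 94]
Insert 97:
  append 97 at index 8 → [22, 34, 27, 60, 63, 38, 55, 94, 97] (no swap needed)
Insert 62:
  append 62 at index 9 → [22, 34, 27, 60, 63, 38, 55, 94, 97, 62]
  62 < parent 63 at index 4, swap → [22, 34, 27, 60, 62, 38, 55, 94, 97, 63]
Insert 53:
  append 53 at index 10 → [22, 34, 27, 60, 62, 38, 55, 94, 97, 63, 53]
  53 < parent 62 at index 4, swap → [22, 34, 27, 60, 53, 38, 55, 94, 97, 63, 62]

[22, 34, 27, 60, 53, 38, 55, 94, 97, 63, 62]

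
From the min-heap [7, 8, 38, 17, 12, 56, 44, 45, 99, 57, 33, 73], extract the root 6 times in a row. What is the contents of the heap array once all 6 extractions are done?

[44, 45, 56, 73, 57, 99]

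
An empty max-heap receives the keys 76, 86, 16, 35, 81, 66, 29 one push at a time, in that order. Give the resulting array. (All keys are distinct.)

[86, 81, 66, 35, 76, 16, 29]

Insert 76:
  append 76 at index 0 → [76] (no swap needed)
Insert 86:
  append 86 at index 1 → [76, 86]
  86 > parent 76 at index 0, swap → [86, 76]
Insert 16:
  append 16 at index 2 → [86, 76, 16] (no swap needed)
Insert 35:
  append 35 at index 3 → [86, 76, 16, 35] (no swap needed)
Insert 81:
  append 81 at index 4 → [86, 76, 16, 35, 81]
  81 > parent 76 at index 1, swap → [86, 81, 16, 35, 76]
Insert 66:
  append 66 at index 5 → [86, 81, 16, 35, 76, 66]
  66 > parent 16 at index 2, swap → [86, 81, 66, 35, 76, 16]
Insert 29:
  append 29 at index 6 → [86, 81, 66, 35, 76, 16, 29] (no swap needed)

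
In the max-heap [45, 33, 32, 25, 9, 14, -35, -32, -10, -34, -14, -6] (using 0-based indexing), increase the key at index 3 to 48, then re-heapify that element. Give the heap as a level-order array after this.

set index 3 from 25 to 48 → [45, 33, 32, 48, 9, 14, -35, -32, -10, -34, -14, -6]
48 > parent 33 at index 1, swap → [45, 48, 32, 33, 9, 14, -35, -32, -10, -34, -14, -6]
48 > parent 45 at index 0, swap → [48, 45, 32, 33, 9, 14, -35, -32, -10, -34, -14, -6]

[48, 45, 32, 33, 9, 14, -35, -32, -10, -34, -14, -6]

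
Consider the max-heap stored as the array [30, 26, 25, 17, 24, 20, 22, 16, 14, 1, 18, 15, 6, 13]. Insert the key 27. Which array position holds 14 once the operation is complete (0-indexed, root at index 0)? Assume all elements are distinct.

8

append 27 at index 14 → [30, 26, 25, 17, 24, 20, 22, 16, 14, 1, 18, 15, 6, 13, 27]
27 > parent 22 at index 6, swap → [30, 26, 25, 17, 24, 20, 27, 16, 14, 1, 18, 15, 6, 13, 22]
27 > parent 25 at index 2, swap → [30, 26, 27, 17, 24, 20, 25, 16, 14, 1, 18, 15, 6, 13, 22]
resulting array: [30, 26, 27, 17, 24, 20, 25, 16, 14, 1, 18, 15, 6, 13, 22]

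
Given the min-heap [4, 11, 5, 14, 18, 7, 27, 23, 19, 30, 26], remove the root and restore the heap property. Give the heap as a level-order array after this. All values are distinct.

[5, 11, 7, 14, 18, 26, 27, 23, 19, 30]

remove root 4; move last element 26 to root → [26, 11, 5, 14, 18, 7, 27, 23, 19, 30]
26 vs smaller child 5 at index 2, swap → [5, 11, 26, 14, 18, 7, 27, 23, 19, 30]
26 vs smaller child 7 at index 5, swap → [5, 11, 7, 14, 18, 26, 27, 23, 19, 30]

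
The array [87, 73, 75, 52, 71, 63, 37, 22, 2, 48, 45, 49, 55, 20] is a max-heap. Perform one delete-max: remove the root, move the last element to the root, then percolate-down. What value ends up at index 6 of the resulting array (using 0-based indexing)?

remove root 87; move last element 20 to root → [20, 73, 75, 52, 71, 63, 37, 22, 2, 48, 45, 49, 55]
20 vs larger child 75 at index 2, swap → [75, 73, 20, 52, 71, 63, 37, 22, 2, 48, 45, 49, 55]
20 vs larger child 63 at index 5, swap → [75, 73, 63, 52, 71, 20, 37, 22, 2, 48, 45, 49, 55]
20 vs larger child 55 at index 12, swap → [75, 73, 63, 52, 71, 55, 37, 22, 2, 48, 45, 49, 20]
resulting array: [75, 73, 63, 52, 71, 55, 37, 22, 2, 48, 45, 49, 20]

37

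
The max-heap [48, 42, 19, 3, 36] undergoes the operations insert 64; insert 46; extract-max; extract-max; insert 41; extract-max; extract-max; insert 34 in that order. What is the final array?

[41, 36, 19, 3, 34]

insert 64:
  append 64 at index 5 → [48, 42, 19, 3, 36, 64]
  64 > parent 19 at index 2, swap → [48, 42, 64, 3, 36, 19]
  64 > parent 48 at index 0, swap → [64, 42, 48, 3, 36, 19]
insert 46:
  append 46 at index 6 → [64, 42, 48, 3, 36, 19, 46] (no swap needed)
extract-max → returns 64:
  remove root 64; move last element 46 to root → [46, 42, 48, 3, 36, 19]
  46 vs larger child 48 at index 2, swap → [48, 42, 46, 3, 36, 19]
extract-max → returns 48:
  remove root 48; move last element 19 to root → [19, 42, 46, 3, 36]
  19 vs larger child 46 at index 2, swap → [46, 42, 19, 3, 36]
insert 41:
  append 41 at index 5 → [46, 42, 19, 3, 36, 41]
  41 > parent 19 at index 2, swap → [46, 42, 41, 3, 36, 19]
extract-max → returns 46:
  remove root 46; move last element 19 to root → [19, 42, 41, 3, 36]
  19 vs larger child 42 at index 1, swap → [42, 19, 41, 3, 36]
  19 vs larger child 36 at index 4, swap → [42, 36, 41, 3, 19]
extract-max → returns 42:
  remove root 42; move last element 19 to root → [19, 36, 41, 3]
  19 vs larger child 41 at index 2, swap → [41, 36, 19, 3]
insert 34:
  append 34 at index 4 → [41, 36, 19, 3, 34] (no swap needed)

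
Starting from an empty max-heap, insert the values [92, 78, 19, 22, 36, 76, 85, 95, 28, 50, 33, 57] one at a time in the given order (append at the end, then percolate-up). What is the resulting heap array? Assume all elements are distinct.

Insert 92:
  append 92 at index 0 → [92] (no swap needed)
Insert 78:
  append 78 at index 1 → [92, 78] (no swap needed)
Insert 19:
  append 19 at index 2 → [92, 78, 19] (no swap needed)
Insert 22:
  append 22 at index 3 → [92, 78, 19, 22] (no swap needed)
Insert 36:
  append 36 at index 4 → [92, 78, 19, 22, 36] (no swap needed)
Insert 76:
  append 76 at index 5 → [92, 78, 19, 22, 36, 76]
  76 > parent 19 at index 2, swap → [92, 78, 76, 22, 36, 19]
Insert 85:
  append 85 at index 6 → [92, 78, 76, 22, 36, 19, 85]
  85 > parent 76 at index 2, swap → [92, 78, 85, 22, 36, 19, 76]
Insert 95:
  append 95 at index 7 → [92, 78, 85, 22, 36, 19, 76, 95]
  95 > parent 22 at index 3, swap → [92, 78, 85, 95, 36, 19, 76, 22]
  95 > parent 78 at index 1, swap → [92, 95, 85, 78, 36, 19, 76, 22]
  95 > parent 92 at index 0, swap → [95, 92, 85, 78, 36, 19, 76, 22]
Insert 28:
  append 28 at index 8 → [95, 92, 85, 78, 36, 19, 76, 22, 28] (no swap needed)
Insert 50:
  append 50 at index 9 → [95, 92, 85, 78, 36, 19, 76, 22, 28, 50]
  50 > parent 36 at index 4, swap → [95, 92, 85, 78, 50, 19, 76, 22, 28, 36]
Insert 33:
  append 33 at index 10 → [95, 92, 85, 78, 50, 19, 76, 22, 28, 36, 33] (no swap needed)
Insert 57:
  append 57 at index 11 → [95, 92, 85, 78, 50, 19, 76, 22, 28, 36, 33, 57]
  57 > parent 19 at index 5, swap → [95, 92, 85, 78, 50, 57, 76, 22, 28, 36, 33, 19]

[95, 92, 85, 78, 50, 57, 76, 22, 28, 36, 33, 19]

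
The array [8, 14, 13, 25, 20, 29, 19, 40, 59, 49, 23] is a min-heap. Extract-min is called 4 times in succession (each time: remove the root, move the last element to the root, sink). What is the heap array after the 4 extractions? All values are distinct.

extract-min #1 returns 8:
  remove root 8; move last element 23 to root → [23, 14, 13, 25, 20, 29, 19, 40, 59, 49]
  23 vs smaller child 13 at index 2, swap → [13, 14, 23, 25, 20, 29, 19, 40, 59, 49]
  23 vs smaller child 19 at index 6, swap → [13, 14, 19, 25, 20, 29, 23, 40, 59, 49]
extract-min #2 returns 13:
  remove root 13; move last element 49 to root → [49, 14, 19, 25, 20, 29, 23, 40, 59]
  49 vs smaller child 14 at index 1, swap → [14, 49, 19, 25, 20, 29, 23, 40, 59]
  49 vs smaller child 20 at index 4, swap → [14, 20, 19, 25, 49, 29, 23, 40, 59]
extract-min #3 returns 14:
  remove root 14; move last element 59 to root → [59, 20, 19, 25, 49, 29, 23, 40]
  59 vs smaller child 19 at index 2, swap → [19, 20, 59, 25, 49, 29, 23, 40]
  59 vs smaller child 23 at index 6, swap → [19, 20, 23, 25, 49, 29, 59, 40]
extract-min #4 returns 19:
  remove root 19; move last element 40 to root → [40, 20, 23, 25, 49, 29, 59]
  40 vs smaller child 20 at index 1, swap → [20, 40, 23, 25, 49, 29, 59]
  40 vs smaller child 25 at index 3, swap → [20, 25, 23, 40, 49, 29, 59]

[20, 25, 23, 40, 49, 29, 59]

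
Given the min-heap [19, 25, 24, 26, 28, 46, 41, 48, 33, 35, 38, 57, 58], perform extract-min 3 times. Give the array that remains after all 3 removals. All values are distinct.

[26, 28, 41, 33, 35, 46, 58, 48, 57, 38]

extract-min #1 returns 19:
  remove root 19; move last element 58 to root → [58, 25, 24, 26, 28, 46, 41, 48, 33, 35, 38, 57]
  58 vs smaller child 24 at index 2, swap → [24, 25, 58, 26, 28, 46, 41, 48, 33, 35, 38, 57]
  58 vs smaller child 41 at index 6, swap → [24, 25, 41, 26, 28, 46, 58, 48, 33, 35, 38, 57]
extract-min #2 returns 24:
  remove root 24; move last element 57 to root → [57, 25, 41, 26, 28, 46, 58, 48, 33, 35, 38]
  57 vs smaller child 25 at index 1, swap → [25, 57, 41, 26, 28, 46, 58, 48, 33, 35, 38]
  57 vs smaller child 26 at index 3, swap → [25, 26, 41, 57, 28, 46, 58, 48, 33, 35, 38]
  57 vs smaller child 33 at index 8, swap → [25, 26, 41, 33, 28, 46, 58, 48, 57, 35, 38]
extract-min #3 returns 25:
  remove root 25; move last element 38 to root → [38, 26, 41, 33, 28, 46, 58, 48, 57, 35]
  38 vs smaller child 26 at index 1, swap → [26, 38, 41, 33, 28, 46, 58, 48, 57, 35]
  38 vs smaller child 28 at index 4, swap → [26, 28, 41, 33, 38, 46, 58, 48, 57, 35]
  38 vs only child 35 at index 9, swap → [26, 28, 41, 33, 35, 46, 58, 48, 57, 38]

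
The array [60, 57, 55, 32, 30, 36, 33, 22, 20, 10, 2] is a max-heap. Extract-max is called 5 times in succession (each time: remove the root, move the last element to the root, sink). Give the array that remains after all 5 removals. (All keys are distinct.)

[32, 30, 20, 22, 2, 10]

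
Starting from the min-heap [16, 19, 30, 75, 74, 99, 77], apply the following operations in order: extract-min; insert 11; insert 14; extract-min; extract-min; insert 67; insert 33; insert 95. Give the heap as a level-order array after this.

[19, 33, 30, 74, 77, 99, 67, 75, 95]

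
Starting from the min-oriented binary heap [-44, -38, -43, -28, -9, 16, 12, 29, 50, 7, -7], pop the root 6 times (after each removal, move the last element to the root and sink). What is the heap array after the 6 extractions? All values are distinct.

extract-min #1 returns -44:
  remove root -44; move last element -7 to root → [-7, -38, -43, -28, -9, 16, 12, 29, 50, 7]
  -7 vs smaller child -43 at index 2, swap → [-43, -38, -7, -28, -9, 16, 12, 29, 50, 7]
extract-min #2 returns -43:
  remove root -43; move last element 7 to root → [7, -38, -7, -28, -9, 16, 12, 29, 50]
  7 vs smaller child -38 at index 1, swap → [-38, 7, -7, -28, -9, 16, 12, 29, 50]
  7 vs smaller child -28 at index 3, swap → [-38, -28, -7, 7, -9, 16, 12, 29, 50]
extract-min #3 returns -38:
  remove root -38; move last element 50 to root → [50, -28, -7, 7, -9, 16, 12, 29]
  50 vs smaller child -28 at index 1, swap → [-28, 50, -7, 7, -9, 16, 12, 29]
  50 vs smaller child -9 at index 4, swap → [-28, -9, -7, 7, 50, 16, 12, 29]
extract-min #4 returns -28:
  remove root -28; move last element 29 to root → [29, -9, -7, 7, 50, 16, 12]
  29 vs smaller child -9 at index 1, swap → [-9, 29, -7, 7, 50, 16, 12]
  29 vs smaller child 7 at index 3, swap → [-9, 7, -7, 29, 50, 16, 12]
extract-min #5 returns -9:
  remove root -9; move last element 12 to root → [12, 7, -7, 29, 50, 16]
  12 vs smaller child -7 at index 2, swap → [-7, 7, 12, 29, 50, 16]
extract-min #6 returns -7:
  remove root -7; move last element 16 to root → [16, 7, 12, 29, 50]
  16 vs smaller child 7 at index 1, swap → [7, 16, 12, 29, 50]

[7, 16, 12, 29, 50]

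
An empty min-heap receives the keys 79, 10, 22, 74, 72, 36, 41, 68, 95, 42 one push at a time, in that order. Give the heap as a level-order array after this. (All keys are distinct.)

[10, 42, 22, 72, 68, 36, 41, 79, 95, 74]

Insert 79:
  append 79 at index 0 → [79] (no swap needed)
Insert 10:
  append 10 at index 1 → [79, 10]
  10 < parent 79 at index 0, swap → [10, 79]
Insert 22:
  append 22 at index 2 → [10, 79, 22] (no swap needed)
Insert 74:
  append 74 at index 3 → [10, 79, 22, 74]
  74 < parent 79 at index 1, swap → [10, 74, 22, 79]
Insert 72:
  append 72 at index 4 → [10, 74, 22, 79, 72]
  72 < parent 74 at index 1, swap → [10, 72, 22, 79, 74]
Insert 36:
  append 36 at index 5 → [10, 72, 22, 79, 74, 36] (no swap needed)
Insert 41:
  append 41 at index 6 → [10, 72, 22, 79, 74, 36, 41] (no swap needed)
Insert 68:
  append 68 at index 7 → [10, 72, 22, 79, 74, 36, 41, 68]
  68 < parent 79 at index 3, swap → [10, 72, 22, 68, 74, 36, 41, 79]
  68 < parent 72 at index 1, swap → [10, 68, 22, 72, 74, 36, 41, 79]
Insert 95:
  append 95 at index 8 → [10, 68, 22, 72, 74, 36, 41, 79, 95] (no swap needed)
Insert 42:
  append 42 at index 9 → [10, 68, 22, 72, 74, 36, 41, 79, 95, 42]
  42 < parent 74 at index 4, swap → [10, 68, 22, 72, 42, 36, 41, 79, 95, 74]
  42 < parent 68 at index 1, swap → [10, 42, 22, 72, 68, 36, 41, 79, 95, 74]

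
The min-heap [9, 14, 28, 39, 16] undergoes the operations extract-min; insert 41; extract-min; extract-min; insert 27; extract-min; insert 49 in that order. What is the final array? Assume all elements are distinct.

[28, 39, 41, 49]

extract-min → returns 9:
  remove root 9; move last element 16 to root → [16, 14, 28, 39]
  16 vs smaller child 14 at index 1, swap → [14, 16, 28, 39]
insert 41:
  append 41 at index 4 → [14, 16, 28, 39, 41] (no swap needed)
extract-min → returns 14:
  remove root 14; move last element 41 to root → [41, 16, 28, 39]
  41 vs smaller child 16 at index 1, swap → [16, 41, 28, 39]
  41 vs only child 39 at index 3, swap → [16, 39, 28, 41]
extract-min → returns 16:
  remove root 16; move last element 41 to root → [41, 39, 28]
  41 vs smaller child 28 at index 2, swap → [28, 39, 41]
insert 27:
  append 27 at index 3 → [28, 39, 41, 27]
  27 < parent 39 at index 1, swap → [28, 27, 41, 39]
  27 < parent 28 at index 0, swap → [27, 28, 41, 39]
extract-min → returns 27:
  remove root 27; move last element 39 to root → [39, 28, 41]
  39 vs smaller child 28 at index 1, swap → [28, 39, 41]
insert 49:
  append 49 at index 3 → [28, 39, 41, 49] (no swap needed)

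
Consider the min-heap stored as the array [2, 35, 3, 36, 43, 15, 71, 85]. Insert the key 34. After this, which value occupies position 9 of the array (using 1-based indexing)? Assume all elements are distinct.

36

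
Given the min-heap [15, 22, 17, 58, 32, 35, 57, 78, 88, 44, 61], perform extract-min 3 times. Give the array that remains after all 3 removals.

extract-min #1 returns 15:
  remove root 15; move last element 61 to root → [61, 22, 17, 58, 32, 35, 57, 78, 88, 44]
  61 vs smaller child 17 at index 2, swap → [17, 22, 61, 58, 32, 35, 57, 78, 88, 44]
  61 vs smaller child 35 at index 5, swap → [17, 22, 35, 58, 32, 61, 57, 78, 88, 44]
extract-min #2 returns 17:
  remove root 17; move last element 44 to root → [44, 22, 35, 58, 32, 61, 57, 78, 88]
  44 vs smaller child 22 at index 1, swap → [22, 44, 35, 58, 32, 61, 57, 78, 88]
  44 vs smaller child 32 at index 4, swap → [22, 32, 35, 58, 44, 61, 57, 78, 88]
extract-min #3 returns 22:
  remove root 22; move last element 88 to root → [88, 32, 35, 58, 44, 61, 57, 78]
  88 vs smaller child 32 at index 1, swap → [32, 88, 35, 58, 44, 61, 57, 78]
  88 vs smaller child 44 at index 4, swap → [32, 44, 35, 58, 88, 61, 57, 78]

[32, 44, 35, 58, 88, 61, 57, 78]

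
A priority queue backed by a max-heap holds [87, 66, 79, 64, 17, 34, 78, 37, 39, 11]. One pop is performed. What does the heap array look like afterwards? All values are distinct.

remove root 87; move last element 11 to root → [11, 66, 79, 64, 17, 34, 78, 37, 39]
11 vs larger child 79 at index 2, swap → [79, 66, 11, 64, 17, 34, 78, 37, 39]
11 vs larger child 78 at index 6, swap → [79, 66, 78, 64, 17, 34, 11, 37, 39]

[79, 66, 78, 64, 17, 34, 11, 37, 39]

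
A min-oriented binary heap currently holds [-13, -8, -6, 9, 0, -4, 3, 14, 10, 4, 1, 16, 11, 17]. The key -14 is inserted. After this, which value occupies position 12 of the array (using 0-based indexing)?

append -14 at index 14 → [-13, -8, -6, 9, 0, -4, 3, 14, 10, 4, 1, 16, 11, 17, -14]
-14 < parent 3 at index 6, swap → [-13, -8, -6, 9, 0, -4, -14, 14, 10, 4, 1, 16, 11, 17, 3]
-14 < parent -6 at index 2, swap → [-13, -8, -14, 9, 0, -4, -6, 14, 10, 4, 1, 16, 11, 17, 3]
-14 < parent -13 at index 0, swap → [-14, -8, -13, 9, 0, -4, -6, 14, 10, 4, 1, 16, 11, 17, 3]
resulting array: [-14, -8, -13, 9, 0, -4, -6, 14, 10, 4, 1, 16, 11, 17, 3]

11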